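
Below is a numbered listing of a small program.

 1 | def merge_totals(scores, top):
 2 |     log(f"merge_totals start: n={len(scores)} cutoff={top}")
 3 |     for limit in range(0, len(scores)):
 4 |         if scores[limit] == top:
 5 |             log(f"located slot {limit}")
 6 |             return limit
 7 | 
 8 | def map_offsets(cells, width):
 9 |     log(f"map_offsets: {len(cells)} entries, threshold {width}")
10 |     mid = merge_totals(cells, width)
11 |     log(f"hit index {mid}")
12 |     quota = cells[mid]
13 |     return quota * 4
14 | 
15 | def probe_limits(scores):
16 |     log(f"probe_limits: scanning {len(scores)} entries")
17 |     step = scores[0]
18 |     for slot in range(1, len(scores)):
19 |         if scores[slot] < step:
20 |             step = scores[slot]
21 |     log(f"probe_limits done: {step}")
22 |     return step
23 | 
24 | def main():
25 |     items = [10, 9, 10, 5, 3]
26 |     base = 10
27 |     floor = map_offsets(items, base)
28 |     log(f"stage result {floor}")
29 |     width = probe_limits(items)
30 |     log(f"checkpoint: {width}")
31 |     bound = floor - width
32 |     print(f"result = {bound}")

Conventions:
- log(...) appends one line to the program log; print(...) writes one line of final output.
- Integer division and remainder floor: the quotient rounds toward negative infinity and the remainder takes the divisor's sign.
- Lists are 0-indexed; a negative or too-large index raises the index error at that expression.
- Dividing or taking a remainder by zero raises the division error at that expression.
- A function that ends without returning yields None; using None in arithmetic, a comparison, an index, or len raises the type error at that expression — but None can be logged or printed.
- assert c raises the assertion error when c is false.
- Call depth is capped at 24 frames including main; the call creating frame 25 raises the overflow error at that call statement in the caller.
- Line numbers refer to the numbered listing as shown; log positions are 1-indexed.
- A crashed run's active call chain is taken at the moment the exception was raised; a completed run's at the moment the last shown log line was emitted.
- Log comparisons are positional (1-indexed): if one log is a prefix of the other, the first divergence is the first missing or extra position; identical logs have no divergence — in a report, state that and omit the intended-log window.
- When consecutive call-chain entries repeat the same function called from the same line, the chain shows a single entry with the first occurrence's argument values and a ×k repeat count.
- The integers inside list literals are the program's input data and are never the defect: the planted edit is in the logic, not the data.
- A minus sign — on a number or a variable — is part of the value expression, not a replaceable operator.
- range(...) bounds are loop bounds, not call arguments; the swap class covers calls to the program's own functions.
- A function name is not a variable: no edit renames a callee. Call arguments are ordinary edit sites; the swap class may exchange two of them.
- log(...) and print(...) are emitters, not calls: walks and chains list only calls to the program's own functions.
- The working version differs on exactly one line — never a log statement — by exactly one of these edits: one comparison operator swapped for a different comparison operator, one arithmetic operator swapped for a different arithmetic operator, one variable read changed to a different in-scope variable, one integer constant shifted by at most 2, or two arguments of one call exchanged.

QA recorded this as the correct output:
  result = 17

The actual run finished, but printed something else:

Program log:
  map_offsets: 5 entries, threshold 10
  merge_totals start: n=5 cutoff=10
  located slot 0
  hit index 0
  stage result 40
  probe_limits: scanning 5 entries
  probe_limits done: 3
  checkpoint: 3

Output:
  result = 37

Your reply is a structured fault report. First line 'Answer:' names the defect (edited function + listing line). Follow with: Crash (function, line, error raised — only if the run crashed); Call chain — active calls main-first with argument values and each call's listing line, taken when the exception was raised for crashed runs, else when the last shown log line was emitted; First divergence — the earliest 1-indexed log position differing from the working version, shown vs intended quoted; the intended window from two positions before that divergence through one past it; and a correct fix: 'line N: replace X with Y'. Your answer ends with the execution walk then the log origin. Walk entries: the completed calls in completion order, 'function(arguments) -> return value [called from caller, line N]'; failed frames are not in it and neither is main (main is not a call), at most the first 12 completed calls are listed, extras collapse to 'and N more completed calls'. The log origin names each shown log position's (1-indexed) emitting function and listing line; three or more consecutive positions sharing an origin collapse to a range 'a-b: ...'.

Answer: the defect is in map_offsets at line 13.
Key observation: At log position 5 the runs split — shown 'stage result 40', but the working version logs 'stage result 20'.
Call chain: main.
First divergence: at position 5 the run shows 'stage result 40' where the working version logs 'stage result 20'.
Intended log window:
  3: located slot 0
  4: hit index 0
  5: stage result 20
  6: probe_limits: scanning 5 entries
Execution walk:
  merge_totals([10, 9, 10, 5, 3], 10) -> 0  [called from map_offsets, line 10]
  map_offsets([10, 9, 10, 5, 3], 10) -> 40  [called from main, line 27]
  probe_limits([10, 9, 10, 5, 3]) -> 3  [called from main, line 29]
Log origin:
  1: emitted by map_offsets (line 9)
  2: emitted by merge_totals (line 2)
  3: emitted by merge_totals (line 5)
  4: emitted by map_offsets (line 11)
  5: emitted by main (line 28)
  6: emitted by probe_limits (line 16)
  7: emitted by probe_limits (line 21)
  8: emitted by main (line 30)
A correct fix: line 13: replace `4` with `2`.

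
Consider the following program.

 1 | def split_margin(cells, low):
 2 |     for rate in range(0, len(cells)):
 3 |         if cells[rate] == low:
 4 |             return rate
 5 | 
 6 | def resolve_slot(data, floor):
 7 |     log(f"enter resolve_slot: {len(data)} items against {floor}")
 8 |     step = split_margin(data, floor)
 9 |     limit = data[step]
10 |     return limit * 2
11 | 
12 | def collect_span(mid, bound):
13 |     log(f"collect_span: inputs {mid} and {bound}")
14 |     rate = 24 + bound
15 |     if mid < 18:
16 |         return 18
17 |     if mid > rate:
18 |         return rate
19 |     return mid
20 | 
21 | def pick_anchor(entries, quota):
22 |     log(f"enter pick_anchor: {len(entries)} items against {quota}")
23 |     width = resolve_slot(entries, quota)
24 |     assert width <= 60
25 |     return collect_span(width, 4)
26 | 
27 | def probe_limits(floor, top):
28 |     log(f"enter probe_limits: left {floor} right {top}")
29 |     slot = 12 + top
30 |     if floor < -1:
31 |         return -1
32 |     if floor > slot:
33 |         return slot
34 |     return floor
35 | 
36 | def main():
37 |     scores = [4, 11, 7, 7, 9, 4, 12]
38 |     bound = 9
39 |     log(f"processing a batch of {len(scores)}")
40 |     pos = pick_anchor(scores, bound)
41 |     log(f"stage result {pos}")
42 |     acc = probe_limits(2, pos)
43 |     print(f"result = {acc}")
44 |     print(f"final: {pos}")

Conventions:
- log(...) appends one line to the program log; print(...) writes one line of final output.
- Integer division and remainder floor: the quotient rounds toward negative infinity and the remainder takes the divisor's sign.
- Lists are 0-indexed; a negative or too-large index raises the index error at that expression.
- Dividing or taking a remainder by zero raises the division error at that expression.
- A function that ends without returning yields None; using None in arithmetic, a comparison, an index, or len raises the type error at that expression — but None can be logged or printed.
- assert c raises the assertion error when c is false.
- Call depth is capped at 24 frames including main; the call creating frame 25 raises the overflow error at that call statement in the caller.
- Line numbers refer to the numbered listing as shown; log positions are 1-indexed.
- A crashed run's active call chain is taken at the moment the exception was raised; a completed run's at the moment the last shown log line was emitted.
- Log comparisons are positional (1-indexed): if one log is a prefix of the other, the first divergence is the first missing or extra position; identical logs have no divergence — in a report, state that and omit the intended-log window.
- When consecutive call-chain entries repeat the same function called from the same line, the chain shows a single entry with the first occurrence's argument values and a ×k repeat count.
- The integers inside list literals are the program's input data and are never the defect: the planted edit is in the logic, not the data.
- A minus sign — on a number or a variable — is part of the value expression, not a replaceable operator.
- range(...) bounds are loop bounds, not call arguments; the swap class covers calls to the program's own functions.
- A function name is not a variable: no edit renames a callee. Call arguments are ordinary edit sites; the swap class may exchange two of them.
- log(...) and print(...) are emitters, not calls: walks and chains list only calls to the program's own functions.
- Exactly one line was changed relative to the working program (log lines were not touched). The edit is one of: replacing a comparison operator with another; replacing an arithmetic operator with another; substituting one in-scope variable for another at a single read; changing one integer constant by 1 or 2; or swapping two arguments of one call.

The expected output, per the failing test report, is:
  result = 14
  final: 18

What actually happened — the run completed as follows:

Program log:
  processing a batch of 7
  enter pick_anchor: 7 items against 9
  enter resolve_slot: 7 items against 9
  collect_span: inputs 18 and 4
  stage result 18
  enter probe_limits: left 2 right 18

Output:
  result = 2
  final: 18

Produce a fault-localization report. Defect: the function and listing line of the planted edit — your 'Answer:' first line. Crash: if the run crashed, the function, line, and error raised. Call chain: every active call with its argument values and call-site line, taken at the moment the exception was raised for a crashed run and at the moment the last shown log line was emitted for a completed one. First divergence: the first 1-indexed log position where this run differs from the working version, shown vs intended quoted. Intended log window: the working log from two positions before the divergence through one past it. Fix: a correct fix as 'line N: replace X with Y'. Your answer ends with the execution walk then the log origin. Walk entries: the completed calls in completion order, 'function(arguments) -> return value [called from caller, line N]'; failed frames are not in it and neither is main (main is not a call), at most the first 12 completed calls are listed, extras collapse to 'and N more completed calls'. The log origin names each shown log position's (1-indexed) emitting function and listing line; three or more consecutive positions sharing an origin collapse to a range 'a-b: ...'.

Answer: the defect is in main at line 42.
The tell: Position 6 is the first bad log line: 'enter probe_limits: left 2 right 18' should read 'enter probe_limits: left 18 right 2'.
Call chain: main -> probe_limits(2, 18) (called at line 42).
First divergence: at position 6 the run shows 'enter probe_limits: left 2 right 18' where the working version logs 'enter probe_limits: left 18 right 2'.
Intended log window:
  4: collect_span: inputs 18 and 4
  5: stage result 18
  6: enter probe_limits: left 18 right 2
Execution walk:
  split_margin([4, 11, 7, 7, 9, 4, 12], 9) -> 4  [called from resolve_slot, line 8]
  resolve_slot([4, 11, 7, 7, 9, 4, 12], 9) -> 18  [called from pick_anchor, line 23]
  collect_span(18, 4) -> 18  [called from pick_anchor, line 25]
  pick_anchor([4, 11, 7, 7, 9, 4, 12], 9) -> 18  [called from main, line 40]
  probe_limits(2, 18) -> 2  [called from main, line 42]
Log origins:
  1: from main, line 39
  2: from pick_anchor, line 22
  3: from resolve_slot, line 7
  4: from collect_span, line 13
  5: from main, line 41
  6: from probe_limits, line 28
A correct fix: line 42: replace `probe_limits(2, pos)` with `probe_limits(pos, 2)`.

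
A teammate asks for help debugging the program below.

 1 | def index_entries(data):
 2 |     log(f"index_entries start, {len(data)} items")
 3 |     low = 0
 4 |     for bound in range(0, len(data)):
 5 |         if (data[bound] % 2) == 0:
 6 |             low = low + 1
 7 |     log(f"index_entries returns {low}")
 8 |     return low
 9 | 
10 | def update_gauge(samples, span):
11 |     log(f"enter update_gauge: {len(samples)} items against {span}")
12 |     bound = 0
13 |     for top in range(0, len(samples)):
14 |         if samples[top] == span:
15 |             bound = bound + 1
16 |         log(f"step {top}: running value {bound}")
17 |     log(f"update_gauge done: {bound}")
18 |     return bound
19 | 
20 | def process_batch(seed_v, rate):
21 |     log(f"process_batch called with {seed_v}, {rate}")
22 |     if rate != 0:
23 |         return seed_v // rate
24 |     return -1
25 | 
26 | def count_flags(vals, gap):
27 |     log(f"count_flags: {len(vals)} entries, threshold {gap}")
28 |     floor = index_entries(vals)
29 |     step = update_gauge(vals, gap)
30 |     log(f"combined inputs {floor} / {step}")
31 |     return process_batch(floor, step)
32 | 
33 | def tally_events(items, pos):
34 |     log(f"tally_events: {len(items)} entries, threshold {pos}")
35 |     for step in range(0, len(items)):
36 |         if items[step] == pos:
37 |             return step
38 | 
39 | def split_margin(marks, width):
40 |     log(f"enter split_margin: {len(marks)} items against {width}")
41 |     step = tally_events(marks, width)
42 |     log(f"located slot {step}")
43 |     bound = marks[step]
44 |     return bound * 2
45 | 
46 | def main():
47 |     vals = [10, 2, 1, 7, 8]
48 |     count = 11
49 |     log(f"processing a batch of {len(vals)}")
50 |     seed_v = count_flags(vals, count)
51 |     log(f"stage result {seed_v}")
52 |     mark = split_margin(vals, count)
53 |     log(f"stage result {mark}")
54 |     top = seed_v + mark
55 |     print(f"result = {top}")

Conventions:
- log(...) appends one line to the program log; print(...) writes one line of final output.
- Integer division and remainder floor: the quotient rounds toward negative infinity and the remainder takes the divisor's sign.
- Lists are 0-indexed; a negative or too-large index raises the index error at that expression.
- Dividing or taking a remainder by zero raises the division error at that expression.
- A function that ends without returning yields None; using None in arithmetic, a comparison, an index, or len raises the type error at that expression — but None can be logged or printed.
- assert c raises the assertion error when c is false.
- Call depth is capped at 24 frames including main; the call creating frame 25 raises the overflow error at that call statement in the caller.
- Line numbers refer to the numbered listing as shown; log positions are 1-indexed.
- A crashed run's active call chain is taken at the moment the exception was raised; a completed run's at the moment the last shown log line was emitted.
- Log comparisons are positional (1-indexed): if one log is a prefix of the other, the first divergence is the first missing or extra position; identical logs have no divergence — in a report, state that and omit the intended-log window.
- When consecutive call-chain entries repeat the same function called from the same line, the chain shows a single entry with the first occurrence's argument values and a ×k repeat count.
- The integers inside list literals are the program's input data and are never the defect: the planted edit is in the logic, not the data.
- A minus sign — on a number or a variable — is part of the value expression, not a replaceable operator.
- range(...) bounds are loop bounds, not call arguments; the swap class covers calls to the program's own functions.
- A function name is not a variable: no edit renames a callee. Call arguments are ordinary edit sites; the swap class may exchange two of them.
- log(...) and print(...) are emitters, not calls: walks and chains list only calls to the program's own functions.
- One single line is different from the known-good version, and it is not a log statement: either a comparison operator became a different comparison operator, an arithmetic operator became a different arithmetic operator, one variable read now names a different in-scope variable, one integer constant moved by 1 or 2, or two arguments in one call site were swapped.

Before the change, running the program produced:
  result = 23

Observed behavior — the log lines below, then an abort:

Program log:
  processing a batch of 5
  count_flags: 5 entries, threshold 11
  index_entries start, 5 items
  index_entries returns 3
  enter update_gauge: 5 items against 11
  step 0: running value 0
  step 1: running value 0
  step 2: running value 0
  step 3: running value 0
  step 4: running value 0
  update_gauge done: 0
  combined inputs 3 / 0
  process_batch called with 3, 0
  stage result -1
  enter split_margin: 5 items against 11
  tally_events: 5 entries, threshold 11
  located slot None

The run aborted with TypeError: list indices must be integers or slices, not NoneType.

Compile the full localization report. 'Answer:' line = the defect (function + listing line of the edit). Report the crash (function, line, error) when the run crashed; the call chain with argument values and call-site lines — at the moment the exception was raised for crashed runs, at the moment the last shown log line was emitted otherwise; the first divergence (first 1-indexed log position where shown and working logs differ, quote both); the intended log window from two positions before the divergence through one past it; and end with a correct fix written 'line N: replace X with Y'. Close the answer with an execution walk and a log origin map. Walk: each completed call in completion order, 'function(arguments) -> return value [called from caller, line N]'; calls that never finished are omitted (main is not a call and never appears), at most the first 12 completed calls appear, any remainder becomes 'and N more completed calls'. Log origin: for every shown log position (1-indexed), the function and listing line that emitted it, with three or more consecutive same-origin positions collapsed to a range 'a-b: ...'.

Answer: the defect is in main at line 48.
The tell: Log line 2 is where behavior first shows: 'count_flags: 5 entries, threshold 11' appears instead of 'count_flags: 5 entries, threshold 10'.
Crash: split_margin, line 43, TypeError.
Call chain: main -> split_margin([10, 2, 1, 7, 8], 11) (called at line 52).
First divergence: position 2; shown 'count_flags: 5 entries, threshold 11' vs intended 'count_flags: 5 entries, threshold 10'.
Intended log window:
  1: processing a batch of 5
  2: count_flags: 5 entries, threshold 10
  3: index_entries start, 5 items
Execution walk:
  index_entries([10, 2, 1, 7, 8]) -> 3  [called from count_flags, line 28]
  update_gauge([10, 2, 1, 7, 8], 11) -> 0  [called from count_flags, line 29]
  process_batch(3, 0) -> -1  [called from count_flags, line 31]
  count_flags([10, 2, 1, 7, 8], 11) -> -1  [called from main, line 50]
  tally_events([10, 2, 1, 7, 8], 11) -> None  [called from split_margin, line 41]
Origin of each log line:
  1 — main, line 49
  2 — count_flags, line 27
  3 — index_entries, line 2
  4 — index_entries, line 7
  5 — update_gauge, line 11
  6-10 — update_gauge, line 16
  11 — update_gauge, line 17
  12 — count_flags, line 30
  13 — process_batch, line 21
  14 — main, line 51
  15 — split_margin, line 40
  16 — tally_events, line 34
  17 — split_margin, line 42
A correct fix: line 48: replace `11` with `10`.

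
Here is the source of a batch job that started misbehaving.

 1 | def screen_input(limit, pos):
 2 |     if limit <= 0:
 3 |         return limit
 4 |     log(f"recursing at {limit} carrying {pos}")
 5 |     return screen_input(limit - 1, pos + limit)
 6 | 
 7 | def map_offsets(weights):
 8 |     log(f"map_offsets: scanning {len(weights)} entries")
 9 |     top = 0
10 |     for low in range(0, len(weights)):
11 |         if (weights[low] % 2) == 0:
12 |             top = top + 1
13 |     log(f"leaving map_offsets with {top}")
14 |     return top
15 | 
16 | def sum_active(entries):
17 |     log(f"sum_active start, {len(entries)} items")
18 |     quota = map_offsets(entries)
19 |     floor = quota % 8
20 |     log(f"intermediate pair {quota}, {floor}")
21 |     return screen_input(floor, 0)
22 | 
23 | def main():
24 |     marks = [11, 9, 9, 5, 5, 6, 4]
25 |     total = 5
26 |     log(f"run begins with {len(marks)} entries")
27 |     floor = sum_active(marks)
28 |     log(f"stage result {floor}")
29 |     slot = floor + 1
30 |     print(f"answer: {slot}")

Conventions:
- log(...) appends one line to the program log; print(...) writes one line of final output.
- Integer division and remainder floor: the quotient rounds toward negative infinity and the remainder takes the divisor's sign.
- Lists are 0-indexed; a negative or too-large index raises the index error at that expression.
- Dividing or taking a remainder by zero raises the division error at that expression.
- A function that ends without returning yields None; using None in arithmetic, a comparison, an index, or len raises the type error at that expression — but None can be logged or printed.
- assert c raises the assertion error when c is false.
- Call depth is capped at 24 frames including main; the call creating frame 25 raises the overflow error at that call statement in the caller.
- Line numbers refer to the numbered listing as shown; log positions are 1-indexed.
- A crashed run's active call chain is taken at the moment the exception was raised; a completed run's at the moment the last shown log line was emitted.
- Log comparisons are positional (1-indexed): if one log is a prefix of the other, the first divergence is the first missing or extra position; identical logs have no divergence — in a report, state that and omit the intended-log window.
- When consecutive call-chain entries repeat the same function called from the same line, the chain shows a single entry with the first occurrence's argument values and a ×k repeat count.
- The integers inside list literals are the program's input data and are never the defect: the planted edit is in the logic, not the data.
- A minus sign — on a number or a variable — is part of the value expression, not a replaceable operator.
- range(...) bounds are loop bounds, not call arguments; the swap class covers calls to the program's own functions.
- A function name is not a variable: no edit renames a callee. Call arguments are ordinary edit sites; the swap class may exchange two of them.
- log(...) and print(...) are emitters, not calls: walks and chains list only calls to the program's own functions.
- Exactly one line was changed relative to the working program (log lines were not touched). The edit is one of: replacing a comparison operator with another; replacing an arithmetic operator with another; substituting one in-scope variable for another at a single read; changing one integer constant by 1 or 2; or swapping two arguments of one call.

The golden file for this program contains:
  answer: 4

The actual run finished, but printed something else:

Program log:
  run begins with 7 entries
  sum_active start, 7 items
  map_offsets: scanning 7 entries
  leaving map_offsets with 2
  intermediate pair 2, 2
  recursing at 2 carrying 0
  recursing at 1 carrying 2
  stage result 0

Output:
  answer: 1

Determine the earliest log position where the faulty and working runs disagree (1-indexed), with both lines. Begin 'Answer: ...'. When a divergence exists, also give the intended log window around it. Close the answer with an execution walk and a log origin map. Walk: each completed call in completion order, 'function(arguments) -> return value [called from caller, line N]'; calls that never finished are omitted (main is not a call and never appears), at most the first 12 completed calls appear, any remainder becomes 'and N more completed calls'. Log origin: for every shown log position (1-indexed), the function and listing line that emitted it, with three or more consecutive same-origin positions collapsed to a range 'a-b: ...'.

Answer: at position 8 the run shows 'stage result 0' where the working version logs 'stage result 3'.
Intended log window:
  6: recursing at 2 carrying 0
  7: recursing at 1 carrying 2
  8: stage result 3
Execution walk:
  map_offsets([11, 9, 9, 5, 5, 6, 4]) -> 2  [called from sum_active, line 18]
  screen_input(0, 3) -> 0  [called from screen_input, line 5]
  screen_input(1, 2) -> 0  [called from screen_input, line 5]
  screen_input(2, 0) -> 0  [called from sum_active, line 21]
  sum_active([11, 9, 9, 5, 5, 6, 4]) -> 0  [called from main, line 27]
Origin of each log line:
  1: from main, line 26
  2: from sum_active, line 17
  3: from map_offsets, line 8
  4: from map_offsets, line 13
  5: from sum_active, line 20
  6: from screen_input, line 4
  7: from screen_input, line 4
  8: from main, line 28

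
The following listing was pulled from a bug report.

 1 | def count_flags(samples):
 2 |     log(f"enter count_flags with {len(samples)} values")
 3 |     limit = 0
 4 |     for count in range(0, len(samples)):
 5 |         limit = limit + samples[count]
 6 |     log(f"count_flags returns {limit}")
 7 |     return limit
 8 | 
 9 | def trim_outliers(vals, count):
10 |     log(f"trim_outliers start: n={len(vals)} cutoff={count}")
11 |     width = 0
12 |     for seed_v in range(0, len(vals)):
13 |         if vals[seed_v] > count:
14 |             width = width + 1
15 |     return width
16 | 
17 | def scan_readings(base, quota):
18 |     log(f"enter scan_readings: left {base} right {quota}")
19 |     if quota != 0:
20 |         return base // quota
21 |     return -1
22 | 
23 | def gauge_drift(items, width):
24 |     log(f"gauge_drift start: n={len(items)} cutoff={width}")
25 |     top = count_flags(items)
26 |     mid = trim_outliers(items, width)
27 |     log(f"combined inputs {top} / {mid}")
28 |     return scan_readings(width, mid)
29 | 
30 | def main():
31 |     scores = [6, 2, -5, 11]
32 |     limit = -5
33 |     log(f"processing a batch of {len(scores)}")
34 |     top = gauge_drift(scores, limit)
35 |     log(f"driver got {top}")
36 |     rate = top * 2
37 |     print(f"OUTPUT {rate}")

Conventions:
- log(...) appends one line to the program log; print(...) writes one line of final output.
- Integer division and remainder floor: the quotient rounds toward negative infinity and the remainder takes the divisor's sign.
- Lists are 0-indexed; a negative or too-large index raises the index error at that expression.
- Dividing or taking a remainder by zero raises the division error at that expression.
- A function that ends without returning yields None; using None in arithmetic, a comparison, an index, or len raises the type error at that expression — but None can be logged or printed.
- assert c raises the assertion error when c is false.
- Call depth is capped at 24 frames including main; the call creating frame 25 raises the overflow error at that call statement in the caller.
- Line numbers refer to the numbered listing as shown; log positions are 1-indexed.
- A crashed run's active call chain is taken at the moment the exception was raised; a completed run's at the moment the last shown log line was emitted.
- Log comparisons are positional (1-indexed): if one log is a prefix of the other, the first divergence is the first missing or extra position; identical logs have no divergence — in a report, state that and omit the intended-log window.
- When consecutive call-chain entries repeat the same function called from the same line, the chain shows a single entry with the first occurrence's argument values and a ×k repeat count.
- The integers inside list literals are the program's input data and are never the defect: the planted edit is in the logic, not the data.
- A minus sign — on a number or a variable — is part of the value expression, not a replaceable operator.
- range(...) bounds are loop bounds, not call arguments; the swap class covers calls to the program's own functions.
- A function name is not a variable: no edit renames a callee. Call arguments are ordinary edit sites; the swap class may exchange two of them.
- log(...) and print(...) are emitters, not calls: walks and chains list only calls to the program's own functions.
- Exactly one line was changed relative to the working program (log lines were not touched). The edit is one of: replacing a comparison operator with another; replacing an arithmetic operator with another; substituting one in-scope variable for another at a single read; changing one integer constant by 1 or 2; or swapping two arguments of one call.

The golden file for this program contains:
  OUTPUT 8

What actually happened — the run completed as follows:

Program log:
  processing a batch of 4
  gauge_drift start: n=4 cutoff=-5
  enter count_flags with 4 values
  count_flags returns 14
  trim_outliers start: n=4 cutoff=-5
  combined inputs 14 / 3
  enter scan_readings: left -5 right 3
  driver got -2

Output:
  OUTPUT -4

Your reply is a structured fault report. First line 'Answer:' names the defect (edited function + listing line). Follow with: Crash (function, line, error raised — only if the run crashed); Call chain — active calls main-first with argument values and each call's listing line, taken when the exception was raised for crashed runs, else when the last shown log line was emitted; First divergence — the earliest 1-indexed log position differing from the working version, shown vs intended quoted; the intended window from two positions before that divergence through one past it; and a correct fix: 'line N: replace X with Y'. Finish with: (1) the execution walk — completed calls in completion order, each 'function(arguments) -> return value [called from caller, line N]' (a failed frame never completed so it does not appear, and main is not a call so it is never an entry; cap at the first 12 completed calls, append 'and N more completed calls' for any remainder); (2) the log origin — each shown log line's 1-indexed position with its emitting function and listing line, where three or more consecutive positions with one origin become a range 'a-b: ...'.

Answer: the defect is in gauge_drift at line 28.
Key fact: The earliest visible damage is log position 7 — 'enter scan_readings: left -5 right 3' rather than the intended 'enter scan_readings: left 14 right 3'.
Call chain: main.
First divergence: at position 7 the run shows 'enter scan_readings: left -5 right 3' where the working version logs 'enter scan_readings: left 14 right 3'.
Intended log window:
  5: trim_outliers start: n=4 cutoff=-5
  6: combined inputs 14 / 3
  7: enter scan_readings: left 14 right 3
  8: driver got 4
Execution walk:
  count_flags([6, 2, -5, 11]) -> 14  [called from gauge_drift, line 25]
  trim_outliers([6, 2, -5, 11], -5) -> 3  [called from gauge_drift, line 26]
  scan_readings(-5, 3) -> -2  [called from gauge_drift, line 28]
  gauge_drift([6, 2, -5, 11], -5) -> -2  [called from main, line 34]
Origin of each log line:
  1: emitted by main (line 33)
  2: emitted by gauge_drift (line 24)
  3: emitted by count_flags (line 2)
  4: emitted by count_flags (line 6)
  5: emitted by trim_outliers (line 10)
  6: emitted by gauge_drift (line 27)
  7: emitted by scan_readings (line 18)
  8: emitted by main (line 35)
A correct fix: line 28: replace `width` with `top`.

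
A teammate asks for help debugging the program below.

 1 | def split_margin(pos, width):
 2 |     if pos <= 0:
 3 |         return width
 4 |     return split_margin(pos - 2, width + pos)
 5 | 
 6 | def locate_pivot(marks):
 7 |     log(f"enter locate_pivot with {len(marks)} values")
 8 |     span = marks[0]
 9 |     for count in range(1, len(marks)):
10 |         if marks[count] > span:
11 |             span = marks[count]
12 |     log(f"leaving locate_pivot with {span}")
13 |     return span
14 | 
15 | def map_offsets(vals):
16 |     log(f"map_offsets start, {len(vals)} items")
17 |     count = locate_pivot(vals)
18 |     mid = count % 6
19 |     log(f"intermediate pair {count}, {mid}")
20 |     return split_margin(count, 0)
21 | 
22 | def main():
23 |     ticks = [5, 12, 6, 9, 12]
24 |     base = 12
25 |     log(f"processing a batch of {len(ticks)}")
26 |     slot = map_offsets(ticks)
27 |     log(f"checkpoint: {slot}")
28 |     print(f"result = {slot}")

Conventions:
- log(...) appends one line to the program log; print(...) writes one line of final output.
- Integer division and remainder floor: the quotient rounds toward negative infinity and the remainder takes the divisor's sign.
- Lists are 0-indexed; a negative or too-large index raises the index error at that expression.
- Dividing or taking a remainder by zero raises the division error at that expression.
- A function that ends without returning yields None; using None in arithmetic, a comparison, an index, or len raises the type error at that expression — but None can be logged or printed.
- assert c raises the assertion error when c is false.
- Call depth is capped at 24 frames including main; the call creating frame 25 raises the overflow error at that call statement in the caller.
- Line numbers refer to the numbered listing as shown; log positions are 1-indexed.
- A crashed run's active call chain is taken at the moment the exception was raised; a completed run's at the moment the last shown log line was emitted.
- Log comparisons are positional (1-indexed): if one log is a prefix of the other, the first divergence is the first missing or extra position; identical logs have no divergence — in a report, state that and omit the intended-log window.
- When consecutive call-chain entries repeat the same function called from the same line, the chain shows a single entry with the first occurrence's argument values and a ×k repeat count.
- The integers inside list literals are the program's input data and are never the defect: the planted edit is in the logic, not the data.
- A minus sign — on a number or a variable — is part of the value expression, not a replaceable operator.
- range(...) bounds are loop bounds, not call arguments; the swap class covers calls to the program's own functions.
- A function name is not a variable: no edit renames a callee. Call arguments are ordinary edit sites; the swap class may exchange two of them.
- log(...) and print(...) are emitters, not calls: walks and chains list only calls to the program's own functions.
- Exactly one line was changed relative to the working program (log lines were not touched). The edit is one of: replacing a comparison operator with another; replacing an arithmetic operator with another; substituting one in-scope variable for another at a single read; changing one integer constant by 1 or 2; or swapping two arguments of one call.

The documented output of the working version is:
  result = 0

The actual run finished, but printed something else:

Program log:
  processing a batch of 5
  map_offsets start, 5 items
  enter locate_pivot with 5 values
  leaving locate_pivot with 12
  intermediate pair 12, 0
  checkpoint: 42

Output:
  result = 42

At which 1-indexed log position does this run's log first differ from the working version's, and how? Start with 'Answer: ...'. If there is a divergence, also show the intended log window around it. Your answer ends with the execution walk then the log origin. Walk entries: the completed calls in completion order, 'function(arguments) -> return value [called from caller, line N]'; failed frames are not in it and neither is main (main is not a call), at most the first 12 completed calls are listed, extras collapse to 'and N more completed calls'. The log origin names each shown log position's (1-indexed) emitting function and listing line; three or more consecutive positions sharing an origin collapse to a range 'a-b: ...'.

Answer: position 6 — shown 'checkpoint: 42', intended 'checkpoint: 0'.
Intended log window:
  4: leaving locate_pivot with 12
  5: intermediate pair 12, 0
  6: checkpoint: 0
Execution walk:
  locate_pivot([5, 12, 6, 9, 12]) -> 12  [called from map_offsets, line 17]
  split_margin(0, 42) -> 42  [called from split_margin, line 4]
  split_margin(2, 40) -> 42  [called from split_margin, line 4]
  split_margin(4, 36) -> 42  [called from split_margin, line 4]
  split_margin(6, 30) -> 42  [called from split_margin, line 4]
  split_margin(8, 22) -> 42  [called from split_margin, line 4]
  split_margin(10, 12) -> 42  [called from split_margin, line 4]
  split_margin(12, 0) -> 42  [called from map_offsets, line 20]
  map_offsets([5, 12, 6, 9, 12]) -> 42  [called from main, line 26]
Origin of each log line:
  1: from main, line 25
  2: from map_offsets, line 16
  3: from locate_pivot, line 7
  4: from locate_pivot, line 12
  5: from map_offsets, line 19
  6: from main, line 27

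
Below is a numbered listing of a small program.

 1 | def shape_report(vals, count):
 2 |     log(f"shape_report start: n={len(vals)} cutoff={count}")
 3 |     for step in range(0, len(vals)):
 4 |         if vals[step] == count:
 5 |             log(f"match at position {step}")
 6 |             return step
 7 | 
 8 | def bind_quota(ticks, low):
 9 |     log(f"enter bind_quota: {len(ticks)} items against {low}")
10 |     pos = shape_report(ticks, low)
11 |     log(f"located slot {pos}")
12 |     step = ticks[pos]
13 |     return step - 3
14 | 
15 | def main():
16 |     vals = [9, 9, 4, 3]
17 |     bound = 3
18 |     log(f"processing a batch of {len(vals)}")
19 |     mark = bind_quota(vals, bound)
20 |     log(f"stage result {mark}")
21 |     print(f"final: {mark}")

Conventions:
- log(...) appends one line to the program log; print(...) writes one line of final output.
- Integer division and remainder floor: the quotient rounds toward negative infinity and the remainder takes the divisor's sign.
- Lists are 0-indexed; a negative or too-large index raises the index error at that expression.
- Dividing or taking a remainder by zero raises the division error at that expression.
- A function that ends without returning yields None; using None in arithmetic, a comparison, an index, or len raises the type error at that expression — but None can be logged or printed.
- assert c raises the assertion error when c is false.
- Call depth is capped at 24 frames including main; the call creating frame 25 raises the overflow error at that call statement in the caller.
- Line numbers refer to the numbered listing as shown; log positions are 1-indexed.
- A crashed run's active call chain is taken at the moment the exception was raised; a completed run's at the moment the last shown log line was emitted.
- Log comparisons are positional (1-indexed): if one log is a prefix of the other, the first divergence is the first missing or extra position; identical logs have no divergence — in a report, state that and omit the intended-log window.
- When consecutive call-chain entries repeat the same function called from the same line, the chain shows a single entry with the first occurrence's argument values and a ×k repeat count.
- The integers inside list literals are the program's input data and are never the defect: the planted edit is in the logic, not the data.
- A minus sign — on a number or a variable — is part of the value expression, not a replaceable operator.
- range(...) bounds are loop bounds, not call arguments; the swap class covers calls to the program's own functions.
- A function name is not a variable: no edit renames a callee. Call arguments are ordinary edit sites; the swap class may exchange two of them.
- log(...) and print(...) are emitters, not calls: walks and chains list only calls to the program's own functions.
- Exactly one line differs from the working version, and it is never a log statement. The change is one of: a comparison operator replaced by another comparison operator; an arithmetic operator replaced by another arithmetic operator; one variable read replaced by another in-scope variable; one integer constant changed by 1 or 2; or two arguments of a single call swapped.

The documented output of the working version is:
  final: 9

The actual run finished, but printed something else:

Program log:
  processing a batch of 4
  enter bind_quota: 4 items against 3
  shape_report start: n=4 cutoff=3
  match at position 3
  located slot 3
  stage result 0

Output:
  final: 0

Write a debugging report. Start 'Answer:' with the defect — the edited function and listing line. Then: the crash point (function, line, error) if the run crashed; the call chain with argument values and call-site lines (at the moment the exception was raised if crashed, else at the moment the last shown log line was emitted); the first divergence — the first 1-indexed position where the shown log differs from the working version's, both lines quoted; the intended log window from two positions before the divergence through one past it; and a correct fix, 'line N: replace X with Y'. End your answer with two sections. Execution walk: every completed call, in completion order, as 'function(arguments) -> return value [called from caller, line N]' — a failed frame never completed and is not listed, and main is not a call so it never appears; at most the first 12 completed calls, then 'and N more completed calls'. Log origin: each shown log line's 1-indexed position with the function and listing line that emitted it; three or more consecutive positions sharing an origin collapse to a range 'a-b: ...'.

Answer: the defect is in bind_quota at line 13.
Core observation: Log line 6 is where behavior first shows: 'stage result 0' appears instead of 'stage result 9'.
Call chain: main.
First divergence: position 6 — the shown line 'stage result 0' should read 'stage result 9'.
Intended log window:
  4: match at position 3
  5: located slot 3
  6: stage result 9
Execution walk:
  shape_report([9, 9, 4, 3], 3) -> 3  [called from bind_quota, line 10]
  bind_quota([9, 9, 4, 3], 3) -> 0  [called from main, line 19]
Log origins:
  1 — main, line 18
  2 — bind_quota, line 9
  3 — shape_report, line 2
  4 — shape_report, line 5
  5 — bind_quota, line 11
  6 — main, line 20
A correct fix: line 13: replace `-` with `*`.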